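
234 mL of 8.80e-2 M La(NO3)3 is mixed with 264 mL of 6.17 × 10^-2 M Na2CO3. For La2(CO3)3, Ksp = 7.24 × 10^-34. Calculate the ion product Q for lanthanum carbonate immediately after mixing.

Q = 5.98 x 10^-8

Total volume = 234 + 264 = 498 mL.
[La^3+] = 8.80 × 10^-2 × (234/498) = 4.135 × 10^-2 M
[CO3^2-] = 6.17 x 10^-2 × (264/498) = 3.271 x 10^-2 M
La2(CO3)3(s) <=> 2 La^3+(aq) + 3 CO3^2-(aq), so Q = [La^3+]^2[CO3^2-]^3
Q = (4.135 x 10^-2)^2(3.271 x 10^-2)^3 = 5.98 × 10^-8
Q > Ksp, so La2(CO3)3 will precipitate.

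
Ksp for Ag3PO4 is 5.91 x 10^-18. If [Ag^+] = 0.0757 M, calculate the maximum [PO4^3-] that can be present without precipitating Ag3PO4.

1.36 × 10^-14 M

Ag3PO4(s) <=> 3 Ag^+ + PO4^3-
Ksp = [Ag^+]^3[PO4^3-]
Precipitation begins when Q = Ksp. With [Ag^+] = 0.0757 M:
5.91 x 10^-18 = (0.0757)^3 × [PO4^3-]
[PO4^3-] = (5.91 x 10^-18 / 4.338 × 10^-4) = 1.36 × 10^-14 M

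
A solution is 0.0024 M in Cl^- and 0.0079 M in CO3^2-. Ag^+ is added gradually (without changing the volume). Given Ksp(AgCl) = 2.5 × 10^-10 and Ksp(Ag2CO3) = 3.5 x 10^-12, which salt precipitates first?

AgCl

Precipitation of each salt starts when its ion product equals its Ksp.
For AgCl: 2.5 × 10^-10 = 0.0024 × [Ag^+]  ⇒  [Ag^+] = 1.0 × 10^-7 M.
For Ag2CO3: 3.5 x 10^-12 = 0.0079 × [Ag^+]^2  ⇒  [Ag^+] = 2.1 x 10^-5 M.
The salt with the lower threshold [Ag^+] precipitates first: AgCl.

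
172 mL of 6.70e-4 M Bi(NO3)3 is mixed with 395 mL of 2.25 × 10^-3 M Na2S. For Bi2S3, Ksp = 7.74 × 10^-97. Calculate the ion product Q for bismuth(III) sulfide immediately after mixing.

Q ≈ 1.59 x 10^-16

Total volume = 172 + 395 = 567 mL.
[Bi^3+] = 6.70 × 10^-4 × (172/567) = 2.032 × 10^-4 M
[S^2-] = 2.25 × 10^-3 × (395/567) = 1.567 x 10^-3 M
Bi2S3(s) <=> 2 Bi^3+ + 3 S^2-, so Q = [Bi^3+]^2[S^2-]^3
Q = (2.032 × 10^-4)^2(1.567 × 10^-3)^3 = 1.59 × 10^-16
Q > Ksp, so Bi2S3 will precipitate.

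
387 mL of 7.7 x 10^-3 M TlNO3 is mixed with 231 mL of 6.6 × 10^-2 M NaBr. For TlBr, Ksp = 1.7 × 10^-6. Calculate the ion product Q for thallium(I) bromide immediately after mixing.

Total volume = 387 + 231 = 618 mL.
[Tl^+] = 7.7 × 10^-3 × (387/618) = 4.82 x 10^-3 M
[Br^-] = 6.6 × 10^-2 × (231/618) = 2.47 × 10^-2 M
TlBr(s) ⇌ Tl^+(aq) + Br^-(aq), so Q = [Tl^+][Br^-]
Q = (4.82 × 10^-3)(2.47 × 10^-2) = 1.2 x 10^-4
Q > Ksp, so TlBr will precipitate.

Q = 1.2e-4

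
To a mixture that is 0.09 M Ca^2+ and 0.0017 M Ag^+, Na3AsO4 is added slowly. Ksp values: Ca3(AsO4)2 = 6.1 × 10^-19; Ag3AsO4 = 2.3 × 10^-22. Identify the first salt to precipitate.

Ag3AsO4

Each salt begins to precipitate when Q = Ksp, i.e. when [AsO4^3-] reaches its threshold.
For Ca3(AsO4)2: 6.1 × 10^-19 = (0.09)^3 × [AsO4^3-]^2  ⇒  [AsO4^3-] = 2.9 × 10^-8 M.
For Ag3AsO4: 2.3 × 10^-22 = (0.0017)^3 × [AsO4^3-]  ⇒  [AsO4^3-] = 4.7 × 10^-14 M.
The salt with the lower threshold [AsO4^3-] precipitates first: Ag3AsO4.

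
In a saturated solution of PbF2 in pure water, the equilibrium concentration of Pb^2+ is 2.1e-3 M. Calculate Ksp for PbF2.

3.7e-8

PbF2(s) ⇌ Pb^2+ + 2 F^-
Stoichiometry gives [F^-] = (2/1)[Pb^2+] = 4.20 × 10^-3 M.
Ksp = [Pb^2+][F^-]^2
Ksp = 2.1 × 10^-3 × (4.20 × 10^-3)^2 = 3.7 × 10^-8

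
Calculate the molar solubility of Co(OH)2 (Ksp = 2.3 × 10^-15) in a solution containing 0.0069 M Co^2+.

Co(OH)2(s) ⇌ Co^2+ + 2 OH^-
Ksp = [Co^2+][OH^-]^2
Let s be the molar solubility in this solution. [Co^2+] = 0.0069 + s ≈ 0.0069, [OH^-] = 2s (since the Co^2+ already present dominates).
Ksp ≈ 0.0069 × (2s)^2
s = 2.9 × 10^-7 M
Check: s = 2.9 × 10^-7 ≪ 0.0069, so the approximation is valid.

2.9 × 10^-7 M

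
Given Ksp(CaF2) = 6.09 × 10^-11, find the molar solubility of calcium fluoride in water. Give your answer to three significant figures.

s = 2.48e-4 M

CaF2(s) <=> Ca^2+(aq) + 2 F^-(aq)
Ksp = [Ca^2+][F^-]^2
For each mole of CaF2 that dissolves: [Ca^2+] = s, [F^-] = 2s.
Substituting: Ksp = s(2s)^2 = 4s^3
s = (6.09 × 10^-11 / 4)^(1/3) = 2.48 × 10^-4 M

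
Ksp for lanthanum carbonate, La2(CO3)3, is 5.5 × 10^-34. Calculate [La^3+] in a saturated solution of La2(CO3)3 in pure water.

[La^3+] = 1.7e-7 M

La2(CO3)3(s) <=> 2 La^3+ + 3 CO3^2-
Ksp = [La^3+]^2[CO3^2-]^3
If s mol/L of La2(CO3)3 dissolves, [La^3+] = 2s and [CO3^2-] = 3s.
Substituting: Ksp = (2s)^2(3s)^3 = 108s^5
Solving, s = (5.5 × 10^-34/108)^(1/5) = 8.74 x 10^-8 M
[La^3+] = 2s = 1.7 x 10^-7 M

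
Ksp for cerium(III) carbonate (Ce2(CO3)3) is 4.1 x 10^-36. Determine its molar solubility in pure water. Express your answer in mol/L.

s = 3.3 × 10^-8 M

Ce2(CO3)3(s) <=> 2 Ce^3+ + 3 CO3^2-
Ksp = [Ce^3+]^2[CO3^2-]^3
With molar solubility s: [Ce^3+] = 2s, [CO3^2-] = 3s.
Substituting: Ksp = (2s)^2(3s)^3 = 108s^5
Solving, s = (4.1 x 10^-36/108)^(1/5) = 3.3 x 10^-8 M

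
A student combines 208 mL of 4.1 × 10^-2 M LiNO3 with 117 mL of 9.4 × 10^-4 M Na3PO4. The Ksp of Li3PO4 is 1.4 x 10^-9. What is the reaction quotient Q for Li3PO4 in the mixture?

Total volume = 208 + 117 = 325 mL.
[Li^+] = 4.1 × 10^-2 × (208/325) = 2.62 × 10^-2 M
[PO4^3-] = 9.4 x 10^-4 × (117/325) = 3.38 × 10^-4 M
Li3PO4(s) ⇌ 3 Li^+ + PO4^3-, so Q = [Li^+]^3[PO4^3-]
Q = (2.62 × 10^-2)^3(3.38 × 10^-4) = 6.1 x 10^-9
Q > Ksp, so Li3PO4 will precipitate.

Q ≈ 6.1 × 10^-9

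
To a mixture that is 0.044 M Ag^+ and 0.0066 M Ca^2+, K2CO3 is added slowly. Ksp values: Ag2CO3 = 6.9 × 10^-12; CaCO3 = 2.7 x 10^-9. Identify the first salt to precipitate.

Precipitation of each salt starts when its ion product equals its Ksp.
For Ag2CO3: 6.9 × 10^-12 = (0.044)^2 × [CO3^2-]  ⇒  [CO3^2-] = 3.6 × 10^-9 M.
For CaCO3: 2.7 x 10^-9 = 0.0066 × [CO3^2-]  ⇒  [CO3^2-] = 4.1 × 10^-7 M.
The salt with the lower threshold [CO3^2-] precipitates first: Ag2CO3.

Ag2CO3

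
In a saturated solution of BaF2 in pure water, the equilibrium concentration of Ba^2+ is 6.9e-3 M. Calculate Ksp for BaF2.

Ksp ≈ 1.3 × 10^-6

BaF2(s) ⇌ Ba^2+(aq) + 2 F^-(aq)
Stoichiometry gives [F^-] = (2/1)[Ba^2+] = 1.38 x 10^-2 M.
Ksp = [Ba^2+][F^-]^2
Ksp = 6.9 × 10^-3 × (1.38 × 10^-2)^2 = 1.3 × 10^-6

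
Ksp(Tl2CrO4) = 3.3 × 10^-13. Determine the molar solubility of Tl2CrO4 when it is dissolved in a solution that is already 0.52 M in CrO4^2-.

Tl2CrO4(s) ⇌ 2 Tl^+ + CrO4^2-
Ksp = [Tl^+]^2[CrO4^2-]
Let s = moles of Tl2CrO4 that dissolve per litre. [Tl^+] = 2s, [CrO4^2-] = 0.52 + s ≈ 0.52 (common-ion effect: CrO4^2- is already 0.52 M).
Ksp ≈ (2s)^2 × 0.52
s = 4.0 x 10^-7 M
Check: s = 4.0 × 10^-7 ≪ 0.52, so the approximation is valid.

s = 4.0 × 10^-7 M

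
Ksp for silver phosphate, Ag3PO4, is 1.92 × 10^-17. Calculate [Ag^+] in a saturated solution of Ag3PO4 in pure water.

Ag3PO4(s) ⇌ 3 Ag^+ + PO4^3-
Ksp = [Ag^+]^3[PO4^3-]
If s mol/L of Ag3PO4 dissolves, [Ag^+] = 3s and [PO4^3-] = s.
So Ksp = (3s)^3 × s = 27s^4
s^4 = 1.92 × 10^-17 / 27, so s = 2.904 × 10^-5 M
[Ag^+] = 3s = 8.71 × 10^-5 M

8.71e-5 M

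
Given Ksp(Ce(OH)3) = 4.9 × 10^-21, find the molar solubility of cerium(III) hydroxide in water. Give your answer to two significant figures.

Ce(OH)3(s) <=> Ce^3+ + 3 OH^-
Ksp = [Ce^3+][OH^-]^3
For each mole of Ce(OH)3 that dissolves: [Ce^3+] = s, [OH^-] = 3s.
So Ksp = s × (3s)^3 = 27s^4
s^4 = 4.9 × 10^-21 / 27, so s = 3.7 x 10^-6 M

s = 3.7 × 10^-6 M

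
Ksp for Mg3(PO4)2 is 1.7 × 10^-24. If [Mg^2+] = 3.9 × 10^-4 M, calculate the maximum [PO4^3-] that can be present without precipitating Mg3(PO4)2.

[PO4^3-] ≈ 1.7e-7 M

Mg3(PO4)2(s) ⇌ 3 Mg^2+(aq) + 2 PO4^3-(aq)
Ksp = [Mg^2+]^3[PO4^3-]^2
Precipitation begins when Q = Ksp. With [Mg^2+] = 3.9 × 10^-4 M:
1.7 × 10^-24 = (3.9 × 10^-4)^3 × [PO4^3-]^2
[PO4^3-] = (1.7 × 10^-24 / 5.93 x 10^-11)^(1/2) = 1.7 × 10^-7 M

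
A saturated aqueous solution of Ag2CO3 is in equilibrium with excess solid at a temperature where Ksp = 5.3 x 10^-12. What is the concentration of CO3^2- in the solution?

Ag2CO3(s) ⇌ 2 Ag^+(aq) + CO3^2-(aq)
Ksp = [Ag^+]^2[CO3^2-]
With molar solubility s: [Ag^+] = 2s, [CO3^2-] = s.
So Ksp = (2s)^2 × s = 4s^3
Solving, s = (5.3 x 10^-12/4)^(1/3) = 1.10 x 10^-4 M
[CO3^2-] = s = 1.1 × 10^-4 M

1.1 x 10^-4 M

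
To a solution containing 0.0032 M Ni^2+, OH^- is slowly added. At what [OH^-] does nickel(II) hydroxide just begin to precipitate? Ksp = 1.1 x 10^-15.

[OH^-] ≈ 5.9 × 10^-7 M

Ni(OH)2(s) ⇌ Ni^2+ + 2 OH^-
Ksp = [Ni^2+][OH^-]^2
Precipitation begins when Q = Ksp. With [Ni^2+] = 0.0032 M:
1.1 x 10^-15 = (0.0032) × [OH^-]^2
[OH^-] = (1.1 x 10^-15 / 3.2 × 10^-3)^(1/2) = 5.9 × 10^-7 M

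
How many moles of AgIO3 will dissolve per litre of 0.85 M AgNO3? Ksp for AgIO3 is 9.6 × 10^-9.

1.1 x 10^-8 M

AgIO3(s) ⇌ Ag^+(aq) + IO3^-(aq)
Ksp = [Ag^+][IO3^-]
If s mol/L dissolves here, [Ag^+] = 0.85 + s ≈ 0.85, [IO3^-] = s (common-ion effect: Ag^+ is already 0.85 M).
Ksp ≈ 0.85 × s
s = 1.1 × 10^-8 M
Check: s = 1.1 x 10^-8 ≪ 0.85, so the approximation is valid.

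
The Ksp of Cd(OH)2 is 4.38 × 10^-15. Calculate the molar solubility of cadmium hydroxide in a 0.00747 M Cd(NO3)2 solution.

Cd(OH)2(s) ⇌ Cd^2+ + 2 OH^-
Ksp = [Cd^2+][OH^-]^2
If s mol/L dissolves here, [Cd^2+] = 0.00747 + s ≈ 0.00747, [OH^-] = 2s (since Cd^2+ from Cd(NO3)2 dominates).
Ksp ≈ 0.00747 × (2s)^2
s = 3.83 × 10^-7 M
Check: s = 3.8 × 10^-7 ≪ 0.00747, so the approximation is valid.

s ≈ 3.83 × 10^-7 M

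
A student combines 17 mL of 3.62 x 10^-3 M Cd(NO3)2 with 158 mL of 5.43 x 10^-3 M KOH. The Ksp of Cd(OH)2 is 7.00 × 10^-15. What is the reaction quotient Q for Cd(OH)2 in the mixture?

Total volume = 17 + 158 = 175 mL.
[Cd^2+] = 3.62 x 10^-3 × (17/175) = 3.517 x 10^-4 M
[OH^-] = 5.43 × 10^-3 × (158/175) = 4.903 x 10^-3 M
Cd(OH)2(s) ⇌ Cd^2+(aq) + 2 OH^-(aq), so Q = [Cd^2+][OH^-]^2
Q = (3.517 × 10^-4)(4.903 × 10^-3)^2 = 8.45 × 10^-9
Q > Ksp, so Cd(OH)2 will precipitate.

8.45e-9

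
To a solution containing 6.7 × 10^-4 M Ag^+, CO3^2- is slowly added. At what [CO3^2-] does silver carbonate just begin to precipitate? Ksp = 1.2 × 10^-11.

Ag2CO3(s) ⇌ 2 Ag^+(aq) + CO3^2-(aq)
Ksp = [Ag^+]^2[CO3^2-]
Precipitation begins when Q = Ksp. With [Ag^+] = 6.7 × 10^-4 M:
1.2 × 10^-11 = (6.7 × 10^-4)^2 × [CO3^2-]
[CO3^2-] = (1.2 × 10^-11 / 4.49 × 10^-7) = 2.7 × 10^-5 M

2.7 x 10^-5 M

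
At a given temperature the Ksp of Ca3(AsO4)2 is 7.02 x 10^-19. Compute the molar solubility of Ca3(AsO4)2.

9.17e-5 M

Ca3(AsO4)2(s) ⇌ 3 Ca^2+ + 2 AsO4^3-
Ksp = [Ca^2+]^3[AsO4^3-]^2
With molar solubility s: [Ca^2+] = 3s, [AsO4^3-] = 2s.
Ksp = (3s)^3(2s)^2 = 108s^5
Solving, s = (7.02 x 10^-19/108)^(1/5) = 9.17 × 10^-5 M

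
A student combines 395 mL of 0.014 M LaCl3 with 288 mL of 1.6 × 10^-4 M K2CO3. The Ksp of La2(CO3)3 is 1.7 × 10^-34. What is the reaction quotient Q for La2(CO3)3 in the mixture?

Total volume = 395 + 288 = 683 mL.
[La^3+] = 1.4 × 10^-2 × (395/683) = 8.10 × 10^-3 M
[CO3^2-] = 1.6 x 10^-4 × (288/683) = 6.75 × 10^-5 M
La2(CO3)3(s) <=> 2 La^3+(aq) + 3 CO3^2-(aq), so Q = [La^3+]^2[CO3^2-]^3
Q = (8.10 × 10^-3)^2(6.75 × 10^-5)^3 = 2.0 × 10^-17
Q > Ksp, so La2(CO3)3 will precipitate.

Q ≈ 2.0 x 10^-17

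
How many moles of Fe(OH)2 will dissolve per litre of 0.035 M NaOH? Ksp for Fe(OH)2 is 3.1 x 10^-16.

Fe(OH)2(s) <=> Fe^2+ + 2 OH^-
Ksp = [Fe^2+][OH^-]^2
Let s be the molar solubility in this solution. [Fe^2+] = s, [OH^-] = 0.035 + 2s ≈ 0.035 (Ksp is small, so little additional dissolves).
Ksp ≈ s × (0.035)^2
s = 2.5 x 10^-13 M
Check: 2s = 5.1 × 10^-13 ≪ 0.035, so the approximation is valid.

s = 2.5e-13 M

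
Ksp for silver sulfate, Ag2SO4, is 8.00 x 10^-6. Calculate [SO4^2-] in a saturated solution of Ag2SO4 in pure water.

[SO4^2-] ≈ 1.26 × 10^-2 M

Ag2SO4(s) ⇌ 2 Ag^+ + SO4^2-
Ksp = [Ag^+]^2[SO4^2-]
With molar solubility s: [Ag^+] = 2s, [SO4^2-] = s.
Substituting: Ksp = (2s)^2s = 4s^3
s = (8.00 x 10^-6 / 4)^(1/3) = 1.260 × 10^-2 M
[SO4^2-] = s = 1.26 × 10^-2 M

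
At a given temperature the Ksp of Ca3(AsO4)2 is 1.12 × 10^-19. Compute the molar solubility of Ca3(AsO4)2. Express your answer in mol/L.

s = 6.36e-5 M

Ca3(AsO4)2(s) <=> 3 Ca^2+(aq) + 2 AsO4^3-(aq)
Ksp = [Ca^2+]^3[AsO4^3-]^2
With molar solubility s: [Ca^2+] = 3s, [AsO4^3-] = 2s.
Substituting: Ksp = (3s)^3(2s)^2 = 108s^5
s^5 = 1.12 × 10^-19 / 108, so s = 6.36 × 10^-5 M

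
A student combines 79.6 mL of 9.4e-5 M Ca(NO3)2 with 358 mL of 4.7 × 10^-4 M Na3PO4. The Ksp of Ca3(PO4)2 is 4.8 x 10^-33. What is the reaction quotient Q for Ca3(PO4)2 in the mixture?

Q ≈ 7.4e-22

Total volume = 79.6 + 358 = 437.6 mL.
[Ca^2+] = 9.4 x 10^-5 × (79.6/437.6) = 1.71 x 10^-5 M
[PO4^3-] = 4.7 x 10^-4 × (358/437.6) = 3.85 × 10^-4 M
Ca3(PO4)2(s) <=> 3 Ca^2+ + 2 PO4^3-, so Q = [Ca^2+]^3[PO4^3-]^2
Q = (1.71 × 10^-5)^3(3.85 × 10^-4)^2 = 7.4 x 10^-22
Q > Ksp, so Ca3(PO4)2 will precipitate.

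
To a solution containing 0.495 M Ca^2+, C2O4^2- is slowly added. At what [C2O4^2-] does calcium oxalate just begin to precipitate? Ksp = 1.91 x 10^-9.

CaC2O4(s) ⇌ Ca^2+ + C2O4^2-
Ksp = [Ca^2+][C2O4^2-]
Precipitation begins when Q = Ksp. With [Ca^2+] = 0.495 M:
1.91 x 10^-9 = (0.495) × [C2O4^2-]
[C2O4^2-] = (1.91 x 10^-9 / 4.95 x 10^-1) = 3.86 x 10^-9 M

3.86 x 10^-9 M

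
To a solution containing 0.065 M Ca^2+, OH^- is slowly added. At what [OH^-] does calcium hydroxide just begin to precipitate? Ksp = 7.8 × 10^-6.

Ca(OH)2(s) <=> Ca^2+(aq) + 2 OH^-(aq)
Ksp = [Ca^2+][OH^-]^2
Precipitation begins when Q = Ksp. With [Ca^2+] = 0.065 M:
7.8 × 10^-6 = (0.065) × [OH^-]^2
[OH^-] = (7.8 × 10^-6 / 6.5 x 10^-2)^(1/2) = 1.1 × 10^-2 M

[OH^-] ≈ 1.1 x 10^-2 M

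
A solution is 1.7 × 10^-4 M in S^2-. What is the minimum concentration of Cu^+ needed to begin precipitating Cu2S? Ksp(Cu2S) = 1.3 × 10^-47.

Cu2S(s) <=> 2 Cu^+ + S^2-
Ksp = [Cu^+]^2[S^2-]
Precipitation begins when Q = Ksp. With [S^2-] = 1.7 × 10^-4 M:
1.3 × 10^-47 = (1.7 × 10^-4) × [Cu^+]^2
[Cu^+] = (1.3 × 10^-47 / 1.7 × 10^-4)^(1/2) = 2.8 x 10^-22 M

[Cu^+] ≈ 2.8 × 10^-22 M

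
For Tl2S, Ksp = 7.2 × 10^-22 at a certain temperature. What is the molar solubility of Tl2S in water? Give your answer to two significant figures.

Tl2S(s) <=> 2 Tl^+ + S^2-
Ksp = [Tl^+]^2[S^2-]
Let s = molar solubility. Then [Tl^+] = 2s and [S^2-] = s.
So Ksp = (2s)^2 × s = 4s^3
Solving, s = (7.2 × 10^-22/4)^(1/3) = 5.6 × 10^-8 M

s = 5.6 × 10^-8 M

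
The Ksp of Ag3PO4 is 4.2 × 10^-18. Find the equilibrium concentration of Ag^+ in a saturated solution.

Ag3PO4(s) ⇌ 3 Ag^+(aq) + PO4^3-(aq)
Ksp = [Ag^+]^3[PO4^3-]
If s mol/L of Ag3PO4 dissolves, [Ag^+] = 3s and [PO4^3-] = s.
Ksp = (3s)^3s = 27s^4
s^4 = 4.2 × 10^-18 / 27, so s = 1.99 × 10^-5 M
[Ag^+] = 3s = 6.0 × 10^-5 M

6.0 × 10^-5 M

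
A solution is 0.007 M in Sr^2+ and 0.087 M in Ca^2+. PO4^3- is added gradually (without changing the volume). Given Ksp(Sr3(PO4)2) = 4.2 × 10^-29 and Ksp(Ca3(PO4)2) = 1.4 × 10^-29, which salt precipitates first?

Precipitation of each salt starts when its ion product equals its Ksp.
For Sr3(PO4)2: 4.2 × 10^-29 = (0.007)^3 × [PO4^3-]^2  ⇒  [PO4^3-] = 1.1 x 10^-11 M.
For Ca3(PO4)2: 1.4 × 10^-29 = (0.087)^3 × [PO4^3-]^2  ⇒  [PO4^3-] = 1.5 × 10^-13 M.
The salt with the lower threshold [PO4^3-] precipitates first: Ca3(PO4)2.

Ca3(PO4)2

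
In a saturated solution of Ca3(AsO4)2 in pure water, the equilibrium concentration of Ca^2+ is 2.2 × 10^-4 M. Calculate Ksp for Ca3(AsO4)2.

2.3 × 10^-19

Ca3(AsO4)2(s) ⇌ 3 Ca^2+(aq) + 2 AsO4^3-(aq)
Stoichiometry gives [AsO4^3-] = (2/3)[Ca^2+] = 1.47 x 10^-4 M.
Ksp = [Ca^2+]^3[AsO4^3-]^2
Ksp = (2.2 x 10^-4)^3 × (1.47 x 10^-4)^2 = 2.3 x 10^-19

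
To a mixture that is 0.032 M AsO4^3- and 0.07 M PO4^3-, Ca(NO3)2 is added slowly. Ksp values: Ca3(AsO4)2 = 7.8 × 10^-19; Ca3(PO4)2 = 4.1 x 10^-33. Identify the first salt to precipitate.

Precipitation of each salt starts when its ion product equals its Ksp.
For Ca3(AsO4)2: 7.8 × 10^-19 = (0.032)^2 × [Ca^2+]^3  ⇒  [Ca^2+] = 9.1 × 10^-6 M.
For Ca3(PO4)2: 4.1 x 10^-33 = (0.07)^2 × [Ca^2+]^3  ⇒  [Ca^2+] = 9.4 x 10^-11 M.
The salt with the lower threshold [Ca^2+] precipitates first: Ca3(PO4)2.

Ca3(PO4)2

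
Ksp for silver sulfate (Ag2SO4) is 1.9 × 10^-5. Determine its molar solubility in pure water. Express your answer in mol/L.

s ≈ 0.017 M

Ag2SO4(s) ⇌ 2 Ag^+(aq) + SO4^2-(aq)
Ksp = [Ag^+]^2[SO4^2-]
With molar solubility s: [Ag^+] = 2s, [SO4^2-] = s.
Ksp = (2s)^2s = 4s^3
s^3 = 1.9 × 10^-5 / 4, so s = 1.7 × 10^-2 M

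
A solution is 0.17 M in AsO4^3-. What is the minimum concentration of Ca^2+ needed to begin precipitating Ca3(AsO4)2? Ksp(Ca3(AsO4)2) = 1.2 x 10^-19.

[Ca^2+] ≈ 1.6 × 10^-6 M

Ca3(AsO4)2(s) ⇌ 3 Ca^2+(aq) + 2 AsO4^3-(aq)
Ksp = [Ca^2+]^3[AsO4^3-]^2
Precipitation begins when Q = Ksp. With [AsO4^3-] = 0.17 M:
1.2 x 10^-19 = (0.17)^2 × [Ca^2+]^3
[Ca^2+] = (1.2 x 10^-19 / 2.89 x 10^-2)^(1/3) = 1.6 x 10^-6 M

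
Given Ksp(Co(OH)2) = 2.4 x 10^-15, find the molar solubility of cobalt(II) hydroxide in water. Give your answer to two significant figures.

Co(OH)2(s) <=> Co^2+(aq) + 2 OH^-(aq)
Ksp = [Co^2+][OH^-]^2
If s mol/L of Co(OH)2 dissolves, [Co^2+] = s and [OH^-] = 2s.
Ksp = s(2s)^2 = 4s^3
s = (2.4 x 10^-15 / 4)^(1/3) = 8.4 × 10^-6 M

8.4 × 10^-6 M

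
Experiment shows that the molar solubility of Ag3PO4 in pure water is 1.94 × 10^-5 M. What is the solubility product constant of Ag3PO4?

Ksp = 3.82 × 10^-18

Ag3PO4(s) ⇌ 3 Ag^+ + PO4^3-
With molar solubility s: [Ag^+] = 3s, [PO4^3-] = s.
Ksp = [Ag^+]^3[PO4^3-]
Substituting: Ksp = (3s)^3s = 27s^4
Ksp = 27 × (1.94 × 10^-5)^4 = 3.82 × 10^-18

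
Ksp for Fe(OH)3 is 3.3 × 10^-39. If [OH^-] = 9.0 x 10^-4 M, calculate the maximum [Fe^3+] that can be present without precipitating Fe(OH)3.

Fe(OH)3(s) <=> Fe^3+ + 3 OH^-
Ksp = [Fe^3+][OH^-]^3
Precipitation begins when Q = Ksp. With [OH^-] = 9.0 x 10^-4 M:
3.3 × 10^-39 = (9.0 x 10^-4)^3 × [Fe^3+]
[Fe^3+] = (3.3 × 10^-39 / 7.29 x 10^-10) = 4.5 × 10^-30 M

4.5e-30 M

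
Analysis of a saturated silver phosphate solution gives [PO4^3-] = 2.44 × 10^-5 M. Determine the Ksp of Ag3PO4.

Ksp = 9.57e-18

Ag3PO4(s) <=> 3 Ag^+(aq) + PO4^3-(aq)
Stoichiometry gives [Ag^+] = (3/1)[PO4^3-] = 7.320 x 10^-5 M.
Ksp = [Ag^+]^3[PO4^3-]
Ksp = (7.320 × 10^-5)^3 × 2.44 x 10^-5 = 9.57 x 10^-18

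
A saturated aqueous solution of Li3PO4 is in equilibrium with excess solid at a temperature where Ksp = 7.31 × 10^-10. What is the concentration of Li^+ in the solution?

Li3PO4(s) <=> 3 Li^+ + PO4^3-
Ksp = [Li^+]^3[PO4^3-]
For each mole of Li3PO4 that dissolves: [Li^+] = 3s, [PO4^3-] = s.
So Ksp = (3s)^3 × s = 27s^4
Solving, s = (7.31 × 10^-10/27)^(1/4) = 2.281 × 10^-3 M
[Li^+] = 3s = 6.84 x 10^-3 M

[Li^+] ≈ 6.84 × 10^-3 M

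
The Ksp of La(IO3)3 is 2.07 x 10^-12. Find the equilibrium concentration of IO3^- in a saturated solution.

[IO3^-] = 1.58 × 10^-3 M

La(IO3)3(s) ⇌ La^3+ + 3 IO3^-
Ksp = [La^3+][IO3^-]^3
Let s = molar solubility. Then [La^3+] = s and [IO3^-] = 3s.
Substituting: Ksp = s(3s)^3 = 27s^4
Solving, s = (2.07 x 10^-12/27)^(1/4) = 5.262 × 10^-4 M
[IO3^-] = 3s = 1.58 × 10^-3 M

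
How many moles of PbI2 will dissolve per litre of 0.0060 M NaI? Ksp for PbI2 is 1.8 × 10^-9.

s ≈ 5.0 × 10^-5 M

PbI2(s) <=> Pb^2+(aq) + 2 I^-(aq)
Ksp = [Pb^2+][I^-]^2
Let s be the molar solubility in this solution. [Pb^2+] = s, [I^-] = 0.0060 + 2s ≈ 0.0060 (since I^- from NaI dominates).
Ksp ≈ s × (0.0060)^2
s = 5.0 × 10^-5 M
Check: 2s = 1.0 × 10^-4 ≪ 0.0060, so the approximation is valid.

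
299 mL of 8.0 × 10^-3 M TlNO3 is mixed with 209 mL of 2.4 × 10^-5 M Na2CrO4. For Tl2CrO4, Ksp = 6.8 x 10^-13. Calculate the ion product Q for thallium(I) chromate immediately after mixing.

Total volume = 299 + 209 = 508 mL.
[Tl^+] = 8.0 x 10^-3 × (299/508) = 4.71 × 10^-3 M
[CrO4^2-] = 2.4 x 10^-5 × (209/508) = 9.87 × 10^-6 M
Tl2CrO4(s) ⇌ 2 Tl^+(aq) + CrO4^2-(aq), so Q = [Tl^+]^2[CrO4^2-]
Q = (4.71 × 10^-3)^2(9.87 × 10^-6) = 2.2 × 10^-10
Q > Ksp, so Tl2CrO4 will precipitate.

Q ≈ 2.2e-10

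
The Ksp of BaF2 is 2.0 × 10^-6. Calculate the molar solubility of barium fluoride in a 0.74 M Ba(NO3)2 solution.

BaF2(s) ⇌ Ba^2+ + 2 F^-
Ksp = [Ba^2+][F^-]^2
If s mol/L dissolves here, [Ba^2+] = 0.74 + s ≈ 0.74, [F^-] = 2s (common-ion effect: Ba^2+ is already 0.74 M).
Ksp ≈ 0.74 × (2s)^2
s = 8.2 × 10^-4 M
Check: s = 8.2 × 10^-4 ≪ 0.74, so the approximation is valid.

s = 8.2 × 10^-4 M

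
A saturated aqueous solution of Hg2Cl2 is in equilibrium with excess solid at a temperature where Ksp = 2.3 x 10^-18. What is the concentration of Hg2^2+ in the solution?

[Hg2^2+] = 8.3e-7 M

Hg2Cl2(s) ⇌ Hg2^2+(aq) + 2 Cl^-(aq)
Ksp = [Hg2^2+][Cl^-]^2
For each mole of Hg2Cl2 that dissolves: [Hg2^2+] = s, [Cl^-] = 2s.
So Ksp = s × (2s)^2 = 4s^3
s = (2.3 x 10^-18 / 4)^(1/3) = 8.32 x 10^-7 M
[Hg2^2+] = s = 8.3 x 10^-7 M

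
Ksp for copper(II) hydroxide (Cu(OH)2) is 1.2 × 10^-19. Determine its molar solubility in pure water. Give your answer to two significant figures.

Cu(OH)2(s) ⇌ Cu^2+(aq) + 2 OH^-(aq)
Ksp = [Cu^2+][OH^-]^2
With molar solubility s: [Cu^2+] = s, [OH^-] = 2s.
So Ksp = s × (2s)^2 = 4s^3
Solving, s = (1.2 × 10^-19/4)^(1/3) = 3.1 x 10^-7 M

s ≈ 3.1 × 10^-7 M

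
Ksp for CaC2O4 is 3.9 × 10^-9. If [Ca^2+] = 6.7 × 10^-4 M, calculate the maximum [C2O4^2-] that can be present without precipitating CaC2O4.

CaC2O4(s) <=> Ca^2+ + C2O4^2-
Ksp = [Ca^2+][C2O4^2-]
Precipitation begins when Q = Ksp. With [Ca^2+] = 6.7 × 10^-4 M:
3.9 × 10^-9 = (6.7 × 10^-4) × [C2O4^2-]
[C2O4^2-] = (3.9 × 10^-9 / 6.7 x 10^-4) = 5.8 x 10^-6 M

5.8 x 10^-6 M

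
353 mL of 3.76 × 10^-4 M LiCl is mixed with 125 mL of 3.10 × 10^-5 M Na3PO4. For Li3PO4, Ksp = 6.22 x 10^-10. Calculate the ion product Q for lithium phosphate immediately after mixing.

Total volume = 353 + 125 = 478 mL.
[Li^+] = 3.76 × 10^-4 × (353/478) = 2.777 × 10^-4 M
[PO4^3-] = 3.10 x 10^-5 × (125/478) = 8.107 × 10^-6 M
Li3PO4(s) ⇌ 3 Li^+(aq) + PO4^3-(aq), so Q = [Li^+]^3[PO4^3-]
Q = (2.777 × 10^-4)^3(8.107 x 10^-6) = 1.74 × 10^-16
Q < Ksp, so no precipitate of Li3PO4 forms.

Q ≈ 1.74e-16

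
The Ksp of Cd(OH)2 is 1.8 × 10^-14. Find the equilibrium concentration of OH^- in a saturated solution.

Cd(OH)2(s) ⇌ Cd^2+(aq) + 2 OH^-(aq)
Ksp = [Cd^2+][OH^-]^2
For each mole of Cd(OH)2 that dissolves: [Cd^2+] = s, [OH^-] = 2s.
Substituting: Ksp = s(2s)^2 = 4s^3
Solving, s = (1.8 × 10^-14/4)^(1/3) = 1.65 × 10^-5 M
[OH^-] = 2s = 3.3 × 10^-5 M

[OH^-] ≈ 3.3 × 10^-5 M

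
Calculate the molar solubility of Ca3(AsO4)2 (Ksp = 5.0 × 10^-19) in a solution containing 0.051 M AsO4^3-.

s ≈ 1.9e-6 M

Ca3(AsO4)2(s) ⇌ 3 Ca^2+(aq) + 2 AsO4^3-(aq)
Ksp = [Ca^2+]^3[AsO4^3-]^2
Let s be the molar solubility in this solution. [Ca^2+] = 3s, [AsO4^3-] = 0.051 + 2s ≈ 0.051 (since the AsO4^3- already present dominates).
Ksp ≈ (3s)^3 × (0.051)^2
s = 1.9 x 10^-6 M
Check: 2s = 3.8 × 10^-6 ≪ 0.051, so the approximation is valid.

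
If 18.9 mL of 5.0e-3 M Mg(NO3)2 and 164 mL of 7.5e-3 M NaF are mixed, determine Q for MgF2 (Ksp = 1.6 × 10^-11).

Q ≈ 2.3 x 10^-8

Total volume = 18.9 + 164 = 182.9 mL.
[Mg^2+] = 5.0 × 10^-3 × (18.9/182.9) = 5.17 x 10^-4 M
[F^-] = 7.5 × 10^-3 × (164/182.9) = 6.72 × 10^-3 M
MgF2(s) ⇌ Mg^2+(aq) + 2 F^-(aq), so Q = [Mg^2+][F^-]^2
Q = (5.17 × 10^-4)(6.72 × 10^-3)^2 = 2.3 × 10^-8
Q > Ksp, so MgF2 will precipitate.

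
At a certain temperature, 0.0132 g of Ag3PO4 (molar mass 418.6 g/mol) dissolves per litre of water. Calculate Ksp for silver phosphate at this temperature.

Ksp ≈ 2.67 × 10^-17

Molar solubility s = (1.32 × 10^-2 g/L) / (418.6 g/mol) = 3.153 x 10^-5 M.
Ag3PO4(s) ⇌ 3 Ag^+(aq) + PO4^3-(aq)
For each mole of Ag3PO4 that dissolves: [Ag^+] = 3s, [PO4^3-] = s.
Ksp = [Ag^+]^3[PO4^3-]
Ksp = (3s)^3s = 27s^4
With s = 3.153 × 10^-5: Ksp = 2.67 × 10^-17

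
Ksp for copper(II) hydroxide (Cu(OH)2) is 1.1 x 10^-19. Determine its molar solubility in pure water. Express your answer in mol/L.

s = 3.0 × 10^-7 M

Cu(OH)2(s) ⇌ Cu^2+(aq) + 2 OH^-(aq)
Ksp = [Cu^2+][OH^-]^2
With molar solubility s: [Cu^2+] = s, [OH^-] = 2s.
Ksp = s(2s)^2 = 4s^3
s = (1.1 x 10^-19 / 4)^(1/3) = 3.0 × 10^-7 M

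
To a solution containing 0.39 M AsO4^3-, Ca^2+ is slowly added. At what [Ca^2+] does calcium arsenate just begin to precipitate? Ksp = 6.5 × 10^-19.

Ca3(AsO4)2(s) ⇌ 3 Ca^2+ + 2 AsO4^3-
Ksp = [Ca^2+]^3[AsO4^3-]^2
Precipitation begins when Q = Ksp. With [AsO4^3-] = 0.39 M:
6.5 × 10^-19 = (0.39)^2 × [Ca^2+]^3
[Ca^2+] = (6.5 × 10^-19 / 1.52 x 10^-1)^(1/3) = 1.6 x 10^-6 M

[Ca^2+] ≈ 1.6e-6 M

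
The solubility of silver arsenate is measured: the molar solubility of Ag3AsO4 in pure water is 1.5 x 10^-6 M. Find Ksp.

Ag3AsO4(s) ⇌ 3 Ag^+ + AsO4^3-
If s mol/L of Ag3AsO4 dissolves, [Ag^+] = 3s and [AsO4^3-] = s.
Ksp = [Ag^+]^3[AsO4^3-]
So Ksp = (3s)^3 × s = 27s^4
Ksp = 27 × (1.5 x 10^-6)^4 = 1.4 × 10^-22

Ksp = 1.4 x 10^-22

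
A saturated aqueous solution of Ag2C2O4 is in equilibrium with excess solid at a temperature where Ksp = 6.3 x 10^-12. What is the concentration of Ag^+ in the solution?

[Ag^+] ≈ 2.3 × 10^-4 M

Ag2C2O4(s) <=> 2 Ag^+(aq) + C2O4^2-(aq)
Ksp = [Ag^+]^2[C2O4^2-]
For each mole of Ag2C2O4 that dissolves: [Ag^+] = 2s, [C2O4^2-] = s.
Substituting: Ksp = (2s)^2s = 4s^3
s = (6.3 x 10^-12 / 4)^(1/3) = 1.16 x 10^-4 M
[Ag^+] = 2s = 2.3 x 10^-4 M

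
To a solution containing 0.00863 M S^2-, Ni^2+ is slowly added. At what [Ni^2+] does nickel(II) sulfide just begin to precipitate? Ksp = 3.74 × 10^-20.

NiS(s) ⇌ Ni^2+ + S^2-
Ksp = [Ni^2+][S^2-]
Precipitation begins when Q = Ksp. With [S^2-] = 0.00863 M:
3.74 × 10^-20 = (0.00863) × [Ni^2+]
[Ni^2+] = (3.74 × 10^-20 / 8.63 x 10^-3) = 4.33 × 10^-18 M

[Ni^2+] ≈ 4.33 × 10^-18 M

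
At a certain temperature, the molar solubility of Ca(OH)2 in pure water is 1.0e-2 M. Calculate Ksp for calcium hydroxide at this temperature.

Ca(OH)2(s) ⇌ Ca^2+(aq) + 2 OH^-(aq)
If s mol/L of Ca(OH)2 dissolves, [Ca^2+] = s and [OH^-] = 2s.
Ksp = [Ca^2+][OH^-]^2
Substituting: Ksp = s(2s)^2 = 4s^3
With s = 1.0 × 10^-2: Ksp = 4.0 × 10^-6

4.0 × 10^-6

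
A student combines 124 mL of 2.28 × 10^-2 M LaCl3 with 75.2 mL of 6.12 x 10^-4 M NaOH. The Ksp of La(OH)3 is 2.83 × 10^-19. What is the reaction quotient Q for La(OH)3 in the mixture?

Total volume = 124 + 75.2 = 199.2 mL.
[La^3+] = 2.28 × 10^-2 × (124/199.2) = 1.419 x 10^-2 M
[OH^-] = 6.12 × 10^-4 × (75.2/199.2) = 2.310 × 10^-4 M
La(OH)3(s) ⇌ La^3+ + 3 OH^-, so Q = [La^3+][OH^-]^3
Q = (1.419 × 10^-2)(2.310 × 10^-4)^3 = 1.75 × 10^-13
Q > Ksp, so La(OH)3 will precipitate.

1.75e-13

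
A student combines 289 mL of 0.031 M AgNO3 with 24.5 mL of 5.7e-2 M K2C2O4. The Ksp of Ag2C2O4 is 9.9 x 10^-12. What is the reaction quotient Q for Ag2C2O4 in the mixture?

Total volume = 289 + 24.5 = 313.5 mL.
[Ag^+] = 3.1 × 10^-2 × (289/313.5) = 2.86 x 10^-2 M
[C2O4^2-] = 5.7 × 10^-2 × (24.5/313.5) = 4.45 × 10^-3 M
Ag2C2O4(s) ⇌ 2 Ag^+(aq) + C2O4^2-(aq), so Q = [Ag^+]^2[C2O4^2-]
Q = (2.86 x 10^-2)^2(4.45 × 10^-3) = 3.6 x 10^-6
Q > Ksp, so Ag2C2O4 will precipitate.

Q = 3.6 × 10^-6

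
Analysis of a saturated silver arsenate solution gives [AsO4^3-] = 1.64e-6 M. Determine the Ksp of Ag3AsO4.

Ag3AsO4(s) ⇌ 3 Ag^+ + AsO4^3-
Stoichiometry gives [Ag^+] = (3/1)[AsO4^3-] = 4.920 × 10^-6 M.
Ksp = [Ag^+]^3[AsO4^3-]
Ksp = (4.920 × 10^-6)^3 × 1.64 x 10^-6 = 1.95 x 10^-22

1.95e-22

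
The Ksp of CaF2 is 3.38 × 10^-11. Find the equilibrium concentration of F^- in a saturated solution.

[F^-] ≈ 4.07 × 10^-4 M

CaF2(s) ⇌ Ca^2+(aq) + 2 F^-(aq)
Ksp = [Ca^2+][F^-]^2
If s mol/L of CaF2 dissolves, [Ca^2+] = s and [F^-] = 2s.
So Ksp = s × (2s)^2 = 4s^3
s = (3.38 × 10^-11 / 4)^(1/3) = 2.037 x 10^-4 M
[F^-] = 2s = 4.07 x 10^-4 M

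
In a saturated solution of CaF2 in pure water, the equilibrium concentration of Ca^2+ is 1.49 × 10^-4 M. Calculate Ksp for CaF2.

CaF2(s) <=> Ca^2+ + 2 F^-
Stoichiometry gives [F^-] = (2/1)[Ca^2+] = 2.980 × 10^-4 M.
Ksp = [Ca^2+][F^-]^2
Ksp = 1.49 × 10^-4 × (2.980 × 10^-4)^2 = 1.32 × 10^-11

Ksp = 1.32 × 10^-11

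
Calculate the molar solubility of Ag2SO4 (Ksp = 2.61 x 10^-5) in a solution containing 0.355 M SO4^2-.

s = 4.29e-3 M

Ag2SO4(s) <=> 2 Ag^+(aq) + SO4^2-(aq)
Ksp = [Ag^+]^2[SO4^2-]
If s mol/L dissolves here, [Ag^+] = 2s, [SO4^2-] = 0.355 + s ≈ 0.355 (common-ion effect: SO4^2- is already 0.355 M).
Ksp ≈ (2s)^2 × 0.355
s = 4.29 × 10^-3 M
Check: s = 4.3 x 10^-3 ≪ 0.355, so the approximation is valid.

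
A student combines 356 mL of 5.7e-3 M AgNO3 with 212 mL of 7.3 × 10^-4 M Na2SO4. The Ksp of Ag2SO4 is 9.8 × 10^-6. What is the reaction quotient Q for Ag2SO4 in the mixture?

Total volume = 356 + 212 = 568 mL.
[Ag^+] = 5.7 × 10^-3 × (356/568) = 3.57 x 10^-3 M
[SO4^2-] = 7.3 × 10^-4 × (212/568) = 2.72 × 10^-4 M
Ag2SO4(s) <=> 2 Ag^+ + SO4^2-, so Q = [Ag^+]^2[SO4^2-]
Q = (3.57 × 10^-3)^2(2.72 x 10^-4) = 3.5 × 10^-9
Q < Ksp, so no precipitate of Ag2SO4 forms.

Q = 3.5 x 10^-9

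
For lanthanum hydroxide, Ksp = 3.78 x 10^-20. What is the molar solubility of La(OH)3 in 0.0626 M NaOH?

La(OH)3(s) <=> La^3+(aq) + 3 OH^-(aq)
Ksp = [La^3+][OH^-]^3
If s mol/L dissolves here, [La^3+] = s, [OH^-] = 0.0626 + 3s ≈ 0.0626 (Ksp is small, so little additional dissolves).
Ksp ≈ s × (0.0626)^3
s = 1.54 x 10^-16 M
Check: 3s = 4.6 × 10^-16 ≪ 0.0626, so the approximation is valid.

s ≈ 1.54e-16 M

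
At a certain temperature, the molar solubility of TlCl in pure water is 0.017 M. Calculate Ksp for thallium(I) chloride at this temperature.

TlCl(s) <=> Tl^+ + Cl^-
If s mol/L of TlCl dissolves, [Tl^+] = s and [Cl^-] = s.
Ksp = [Tl^+][Cl^-]
Ksp = s × s = s^2
With s = 1.7 × 10^-2: Ksp = 2.9 x 10^-4

Ksp ≈ 2.9 x 10^-4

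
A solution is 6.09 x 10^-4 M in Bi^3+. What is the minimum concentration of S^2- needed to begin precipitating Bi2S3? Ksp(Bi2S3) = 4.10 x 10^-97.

[S^2-] = 1.03 × 10^-30 M

Bi2S3(s) <=> 2 Bi^3+(aq) + 3 S^2-(aq)
Ksp = [Bi^3+]^2[S^2-]^3
Precipitation begins when Q = Ksp. With [Bi^3+] = 6.09 x 10^-4 M:
4.10 x 10^-97 = (6.09 x 10^-4)^2 × [S^2-]^3
[S^2-] = (4.10 x 10^-97 / 3.709 × 10^-7)^(1/3) = 1.03 × 10^-30 M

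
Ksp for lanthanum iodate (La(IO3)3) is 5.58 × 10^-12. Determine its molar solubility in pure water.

s ≈ 6.74e-4 M

La(IO3)3(s) <=> La^3+ + 3 IO3^-
Ksp = [La^3+][IO3^-]^3
With molar solubility s: [La^3+] = s, [IO3^-] = 3s.
So Ksp = s × (3s)^3 = 27s^4
s = (5.58 × 10^-12 / 27)^(1/4) = 6.74 × 10^-4 M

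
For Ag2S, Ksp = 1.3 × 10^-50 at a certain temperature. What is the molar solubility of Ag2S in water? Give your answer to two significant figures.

s ≈ 1.5 x 10^-17 M

Ag2S(s) ⇌ 2 Ag^+ + S^2-
Ksp = [Ag^+]^2[S^2-]
With molar solubility s: [Ag^+] = 2s, [S^2-] = s.
So Ksp = (2s)^2 × s = 4s^3
Solving, s = (1.3 × 10^-50/4)^(1/3) = 1.5 × 10^-17 M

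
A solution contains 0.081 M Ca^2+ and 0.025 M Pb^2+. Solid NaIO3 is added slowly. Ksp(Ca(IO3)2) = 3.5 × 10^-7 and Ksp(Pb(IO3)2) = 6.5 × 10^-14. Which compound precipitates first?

Precipitation of each salt starts when its ion product equals its Ksp.
For Ca(IO3)2: 3.5 × 10^-7 = 0.081 × [IO3^-]^2  ⇒  [IO3^-] = 2.1 × 10^-3 M.
For Pb(IO3)2: 6.5 × 10^-14 = 0.025 × [IO3^-]^2  ⇒  [IO3^-] = 1.6 × 10^-6 M.
The salt with the lower threshold [IO3^-] precipitates first: Pb(IO3)2.

Pb(IO3)2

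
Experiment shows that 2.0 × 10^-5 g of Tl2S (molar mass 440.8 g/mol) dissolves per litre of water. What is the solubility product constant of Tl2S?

Molar solubility s = (2.0 × 10^-5 g/L) / (440.8 g/mol) = 4.54 × 10^-8 M.
Tl2S(s) <=> 2 Tl^+ + S^2-
With molar solubility s: [Tl^+] = 2s, [S^2-] = s.
Ksp = [Tl^+]^2[S^2-]
So Ksp = (2s)^2 × s = 4s^3
Ksp = 4 × (4.54 x 10^-8)^3 = 3.7 × 10^-22

Ksp ≈ 3.7 × 10^-22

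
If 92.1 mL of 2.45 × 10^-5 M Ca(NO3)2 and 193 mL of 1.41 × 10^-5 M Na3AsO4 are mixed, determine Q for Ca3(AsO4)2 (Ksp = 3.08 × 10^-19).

Q = 4.52 × 10^-26

Total volume = 92.1 + 193 = 285.1 mL.
[Ca^2+] = 2.45 × 10^-5 × (92.1/285.1) = 7.915 × 10^-6 M
[AsO4^3-] = 1.41 × 10^-5 × (193/285.1) = 9.545 × 10^-6 M
Ca3(AsO4)2(s) <=> 3 Ca^2+(aq) + 2 AsO4^3-(aq), so Q = [Ca^2+]^3[AsO4^3-]^2
Q = (7.915 × 10^-6)^3(9.545 × 10^-6)^2 = 4.52 × 10^-26
Q < Ksp, so no precipitate of Ca3(AsO4)2 forms.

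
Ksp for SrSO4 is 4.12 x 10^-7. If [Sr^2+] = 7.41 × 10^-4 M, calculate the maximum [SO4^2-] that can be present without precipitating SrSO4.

[SO4^2-] = 5.56 x 10^-4 M

SrSO4(s) ⇌ Sr^2+ + SO4^2-
Ksp = [Sr^2+][SO4^2-]
Precipitation begins when Q = Ksp. With [Sr^2+] = 7.41 × 10^-4 M:
4.12 x 10^-7 = (7.41 × 10^-4) × [SO4^2-]
[SO4^2-] = (4.12 x 10^-7 / 7.41 × 10^-4) = 5.56 × 10^-4 M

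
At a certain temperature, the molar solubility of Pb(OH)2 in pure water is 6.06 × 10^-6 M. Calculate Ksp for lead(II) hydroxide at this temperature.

Pb(OH)2(s) <=> Pb^2+(aq) + 2 OH^-(aq)
If s mol/L of Pb(OH)2 dissolves, [Pb^2+] = s and [OH^-] = 2s.
Ksp = [Pb^2+][OH^-]^2
Ksp = s(2s)^2 = 4s^3
With s = 6.06 × 10^-6: Ksp = 8.90 × 10^-16

8.90 × 10^-16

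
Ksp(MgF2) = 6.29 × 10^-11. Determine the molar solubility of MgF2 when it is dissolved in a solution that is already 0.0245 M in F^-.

1.05 × 10^-7 M

MgF2(s) <=> Mg^2+ + 2 F^-
Ksp = [Mg^2+][F^-]^2
If s mol/L dissolves here, [Mg^2+] = s, [F^-] = 0.0245 + 2s ≈ 0.0245 (common-ion effect: F^- is already 0.0245 M).
Ksp ≈ s × (0.0245)^2
s = 1.05 × 10^-7 M
Check: 2s = 2.1 × 10^-7 ≪ 0.0245, so the approximation is valid.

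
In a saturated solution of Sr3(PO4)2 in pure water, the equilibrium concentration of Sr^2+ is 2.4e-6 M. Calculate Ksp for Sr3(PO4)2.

3.5 × 10^-29

Sr3(PO4)2(s) <=> 3 Sr^2+(aq) + 2 PO4^3-(aq)
Stoichiometry gives [PO4^3-] = (2/3)[Sr^2+] = 1.60 x 10^-6 M.
Ksp = [Sr^2+]^3[PO4^3-]^2
Ksp = (2.4 × 10^-6)^3 × (1.60 × 10^-6)^2 = 3.5 × 10^-29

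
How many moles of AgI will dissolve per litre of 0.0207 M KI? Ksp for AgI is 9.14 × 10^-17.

AgI(s) ⇌ Ag^+ + I^-
Ksp = [Ag^+][I^-]
If s mol/L dissolves here, [Ag^+] = s, [I^-] = 0.0207 + s ≈ 0.0207 (since I^- from KI dominates).
Ksp ≈ s × 0.0207
s = 4.42 × 10^-15 M
Check: s = 4.4 × 10^-15 ≪ 0.0207, so the approximation is valid.

s ≈ 4.42 × 10^-15 M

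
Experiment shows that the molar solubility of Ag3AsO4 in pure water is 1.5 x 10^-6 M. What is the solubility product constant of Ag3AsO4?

1.4 × 10^-22

Ag3AsO4(s) ⇌ 3 Ag^+(aq) + AsO4^3-(aq)
For each mole of Ag3AsO4 that dissolves: [Ag^+] = 3s, [AsO4^3-] = s.
Ksp = [Ag^+]^3[AsO4^3-]
Ksp = (3s)^3s = 27s^4
Ksp = 27 × (1.5 × 10^-6)^4 = 1.4 × 10^-22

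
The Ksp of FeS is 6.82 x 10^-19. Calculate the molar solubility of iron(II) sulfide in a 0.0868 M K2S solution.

s ≈ 7.86 × 10^-18 M

FeS(s) ⇌ Fe^2+(aq) + S^2-(aq)
Ksp = [Fe^2+][S^2-]
If s mol/L dissolves here, [Fe^2+] = s, [S^2-] = 0.0868 + s ≈ 0.0868 (Ksp is small, so little additional dissolves).
Ksp ≈ s × 0.0868
s = 7.86 x 10^-18 M
Check: s = 7.9 x 10^-18 ≪ 0.0868, so the approximation is valid.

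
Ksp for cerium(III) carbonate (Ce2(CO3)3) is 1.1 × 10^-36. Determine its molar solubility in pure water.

Ce2(CO3)3(s) ⇌ 2 Ce^3+(aq) + 3 CO3^2-(aq)
Ksp = [Ce^3+]^2[CO3^2-]^3
For each mole of Ce2(CO3)3 that dissolves: [Ce^3+] = 2s, [CO3^2-] = 3s.
Substituting: Ksp = (2s)^2(3s)^3 = 108s^5
Solving, s = (1.1 × 10^-36/108)^(1/5) = 2.5 × 10^-8 M

s ≈ 2.5e-8 M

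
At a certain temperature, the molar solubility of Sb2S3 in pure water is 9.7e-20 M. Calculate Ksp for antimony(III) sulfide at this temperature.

Sb2S3(s) <=> 2 Sb^3+ + 3 S^2-
Let s = molar solubility. Then [Sb^3+] = 2s and [S^2-] = 3s.
Ksp = [Sb^3+]^2[S^2-]^3
Substituting: Ksp = (2s)^2(3s)^3 = 108s^5
With s = 9.7 × 10^-20: Ksp = 9.3 × 10^-94

Ksp = 9.3 × 10^-94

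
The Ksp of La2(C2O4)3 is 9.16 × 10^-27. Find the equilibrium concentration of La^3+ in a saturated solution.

[La^3+] = 4.86 × 10^-6 M

La2(C2O4)3(s) <=> 2 La^3+ + 3 C2O4^2-
Ksp = [La^3+]^2[C2O4^2-]^3
With molar solubility s: [La^3+] = 2s, [C2O4^2-] = 3s.
Ksp = (2s)^2(3s)^3 = 108s^5
Solving, s = (9.16 × 10^-27/108)^(1/5) = 2.430 × 10^-6 M
[La^3+] = 2s = 4.86 × 10^-6 M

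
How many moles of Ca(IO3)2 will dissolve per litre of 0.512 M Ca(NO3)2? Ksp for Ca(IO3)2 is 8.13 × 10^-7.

Ca(IO3)2(s) <=> Ca^2+(aq) + 2 IO3^-(aq)
Ksp = [Ca^2+][IO3^-]^2
If s mol/L dissolves here, [Ca^2+] = 0.512 + s ≈ 0.512, [IO3^-] = 2s (Ksp is small, so little additional dissolves).
Ksp ≈ 0.512 × (2s)^2
s = 6.30 x 10^-4 M
Check: s = 6.3 x 10^-4 ≪ 0.512, so the approximation is valid.

s ≈ 6.30e-4 M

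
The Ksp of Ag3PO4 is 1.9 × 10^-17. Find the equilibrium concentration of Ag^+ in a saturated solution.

8.7 x 10^-5 M

Ag3PO4(s) ⇌ 3 Ag^+ + PO4^3-
Ksp = [Ag^+]^3[PO4^3-]
Let s = molar solubility. Then [Ag^+] = 3s and [PO4^3-] = s.
Substituting: Ksp = (3s)^3s = 27s^4
s^4 = 1.9 × 10^-17 / 27, so s = 2.90 x 10^-5 M
[Ag^+] = 3s = 8.7 x 10^-5 M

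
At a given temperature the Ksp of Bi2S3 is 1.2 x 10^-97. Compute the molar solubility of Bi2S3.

Bi2S3(s) <=> 2 Bi^3+(aq) + 3 S^2-(aq)
Ksp = [Bi^3+]^2[S^2-]^3
Let s = molar solubility. Then [Bi^3+] = 2s and [S^2-] = 3s.
So Ksp = (2s)^2 × (3s)^3 = 108s^5
s = (1.2 x 10^-97 / 108)^(1/5) = 1.6 × 10^-20 M

s ≈ 1.6e-20 M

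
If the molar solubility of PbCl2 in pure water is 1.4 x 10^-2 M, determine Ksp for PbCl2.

Ksp = 1.1e-5

PbCl2(s) ⇌ Pb^2+ + 2 Cl^-
For each mole of PbCl2 that dissolves: [Pb^2+] = s, [Cl^-] = 2s.
Ksp = [Pb^2+][Cl^-]^2
So Ksp = s × (2s)^2 = 4s^3
Ksp = 4 × (1.4 × 10^-2)^3 = 1.1 × 10^-5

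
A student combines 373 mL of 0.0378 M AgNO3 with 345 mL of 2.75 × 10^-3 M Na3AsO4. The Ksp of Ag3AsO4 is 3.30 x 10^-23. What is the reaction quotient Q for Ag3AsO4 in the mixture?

Total volume = 373 + 345 = 718 mL.
[Ag^+] = 3.78 × 10^-2 × (373/718) = 1.964 × 10^-2 M
[AsO4^3-] = 2.75 × 10^-3 × (345/718) = 1.321 × 10^-3 M
Ag3AsO4(s) <=> 3 Ag^+(aq) + AsO4^3-(aq), so Q = [Ag^+]^3[AsO4^3-]
Q = (1.964 x 10^-2)^3(1.321 × 10^-3) = 1.00 x 10^-8
Q > Ksp, so Ag3AsO4 will precipitate.

Q ≈ 1.00 x 10^-8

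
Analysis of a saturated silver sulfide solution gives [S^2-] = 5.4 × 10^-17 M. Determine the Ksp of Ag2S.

Ksp ≈ 6.3e-49

Ag2S(s) <=> 2 Ag^+ + S^2-
Stoichiometry gives [Ag^+] = (2/1)[S^2-] = 1.08 × 10^-16 M.
Ksp = [Ag^+]^2[S^2-]
Ksp = (1.08 × 10^-16)^2 × 5.4 x 10^-17 = 6.3 × 10^-49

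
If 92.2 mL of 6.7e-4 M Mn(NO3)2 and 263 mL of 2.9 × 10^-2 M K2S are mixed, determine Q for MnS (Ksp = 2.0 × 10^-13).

Total volume = 92.2 + 263 = 355.2 mL.
[Mn^2+] = 6.7 × 10^-4 × (92.2/355.2) = 1.74 × 10^-4 M
[S^2-] = 2.9 x 10^-2 × (263/355.2) = 2.15 × 10^-2 M
MnS(s) ⇌ Mn^2+ + S^2-, so Q = [Mn^2+][S^2-]
Q = (1.74 × 10^-4)(2.15 × 10^-2) = 3.7 x 10^-6
Q > Ksp, so MnS will precipitate.

Q ≈ 3.7e-6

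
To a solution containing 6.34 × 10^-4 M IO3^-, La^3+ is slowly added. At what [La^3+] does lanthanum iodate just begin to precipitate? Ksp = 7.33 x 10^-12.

La(IO3)3(s) <=> La^3+(aq) + 3 IO3^-(aq)
Ksp = [La^3+][IO3^-]^3
Precipitation begins when Q = Ksp. With [IO3^-] = 6.34 × 10^-4 M:
7.33 x 10^-12 = (6.34 × 10^-4)^3 × [La^3+]
[La^3+] = (7.33 x 10^-12 / 2.548 × 10^-10) = 2.88 × 10^-2 M

[La^3+] ≈ 2.88 × 10^-2 M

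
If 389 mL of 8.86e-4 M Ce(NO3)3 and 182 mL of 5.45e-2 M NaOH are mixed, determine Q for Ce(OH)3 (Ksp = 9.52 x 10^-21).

Total volume = 389 + 182 = 571 mL.
[Ce^3+] = 8.86 x 10^-4 × (389/571) = 6.036 × 10^-4 M
[OH^-] = 5.45 x 10^-2 × (182/571) = 1.737 × 10^-2 M
Ce(OH)3(s) ⇌ Ce^3+ + 3 OH^-, so Q = [Ce^3+][OH^-]^3
Q = (6.036 x 10^-4)(1.737 × 10^-2)^3 = 3.16 × 10^-9
Q > Ksp, so Ce(OH)3 will precipitate.

3.16 x 10^-9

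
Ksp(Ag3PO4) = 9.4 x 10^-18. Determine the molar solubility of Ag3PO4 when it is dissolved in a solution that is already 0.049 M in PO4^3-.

s ≈ 1.9 x 10^-6 M

Ag3PO4(s) <=> 3 Ag^+ + PO4^3-
Ksp = [Ag^+]^3[PO4^3-]
Let s = moles of Ag3PO4 that dissolve per litre. [Ag^+] = 3s, [PO4^3-] = 0.049 + s ≈ 0.049 (Ksp is small, so little additional dissolves).
Ksp ≈ (3s)^3 × 0.049
s = 1.9 × 10^-6 M
Check: s = 1.9 × 10^-6 ≪ 0.049, so the approximation is valid.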